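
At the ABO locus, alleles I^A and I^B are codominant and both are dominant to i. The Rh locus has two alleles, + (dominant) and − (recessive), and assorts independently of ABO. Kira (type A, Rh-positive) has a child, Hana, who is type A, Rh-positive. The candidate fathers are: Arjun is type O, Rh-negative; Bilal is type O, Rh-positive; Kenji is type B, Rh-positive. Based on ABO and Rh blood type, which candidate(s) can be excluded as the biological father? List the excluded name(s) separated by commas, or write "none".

none

A candidate is excluded only if no genotype consistent with his phenotype could produce a type A, Rh-positive child with a type A, Rh-positive mother.
Every candidate has at least one consistent genotype combination, so none can be excluded.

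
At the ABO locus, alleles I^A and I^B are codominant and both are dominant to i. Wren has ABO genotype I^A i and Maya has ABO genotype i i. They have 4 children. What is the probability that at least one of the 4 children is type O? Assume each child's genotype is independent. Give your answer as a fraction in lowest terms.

15/16

ABO cross I^A i × i i → 1/2 O, 1/2 A.
So P(type O) = 1/2 per child.
P(none) = (1/2)^4 = 1/16; P(at least one) = 1 − 1/16 = 15/16.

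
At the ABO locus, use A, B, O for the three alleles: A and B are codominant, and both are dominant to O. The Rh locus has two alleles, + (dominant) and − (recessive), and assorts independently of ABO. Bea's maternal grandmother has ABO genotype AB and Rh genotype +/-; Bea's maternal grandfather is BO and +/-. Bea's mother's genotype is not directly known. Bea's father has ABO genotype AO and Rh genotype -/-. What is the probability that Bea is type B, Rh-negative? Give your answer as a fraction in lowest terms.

Bea's mother's ABO genotype from AB × BO: 1/4 AB, 1/4 AO, 1/4 BB, 1/4 BO.
Crossing each possibility with the father AO and summing P(type B): 1/4·1/4 + 1/4·0 + 1/4·1/2 + 1/4·1/4 = 1/4.
Similarly for Rh via the mother's Rh distribution: P(Rh-) = 1/2.
Independent loci: 1/4 × 1/2 = 1/8.

1/8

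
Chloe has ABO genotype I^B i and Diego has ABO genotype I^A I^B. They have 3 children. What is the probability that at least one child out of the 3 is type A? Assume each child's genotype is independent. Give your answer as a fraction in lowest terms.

37/64

ABO cross I^B i × I^A I^B → 1/4 A, 1/2 B, 1/4 AB.
So P(type A) = 1/4 per child.
P(none) = (3/4)^3 = 27/64; P(at least one) = 1 − 27/64 = 37/64.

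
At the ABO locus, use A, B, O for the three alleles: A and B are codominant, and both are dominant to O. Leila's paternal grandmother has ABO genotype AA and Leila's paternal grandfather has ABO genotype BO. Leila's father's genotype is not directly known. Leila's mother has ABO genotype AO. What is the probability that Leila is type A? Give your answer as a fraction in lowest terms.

Leila's father's ABO genotype from AA × BO: 1/2 AB, 1/2 AO.
Crossing each possibility with the mother AO and summing P(type A): 1/2·1/2 + 1/2·3/4 = 5/8.

5/8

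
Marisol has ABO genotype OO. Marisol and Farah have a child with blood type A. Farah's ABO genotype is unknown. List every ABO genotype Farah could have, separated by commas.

For each candidate genotype of Farah, check whether crossing it with OO can produce every observed child phenotype.
  AA → possible child types {A} ✓
  AB → possible child types {A, B} ✓
  AO → possible child types {O, A} ✓
  BB → possible child types {B} ✗
  BO → possible child types {O, B} ✗
  OO → possible child types {O} ✗

AA, AB, AO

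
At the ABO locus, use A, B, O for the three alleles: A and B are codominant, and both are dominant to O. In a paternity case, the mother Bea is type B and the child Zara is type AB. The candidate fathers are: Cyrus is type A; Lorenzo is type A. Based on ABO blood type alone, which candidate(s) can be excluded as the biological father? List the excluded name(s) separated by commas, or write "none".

A candidate is excluded only if no genotype consistent with his phenotype could produce a type AB child with a type B mother.
Every candidate has at least one consistent genotype combination, so none can be excluded.

none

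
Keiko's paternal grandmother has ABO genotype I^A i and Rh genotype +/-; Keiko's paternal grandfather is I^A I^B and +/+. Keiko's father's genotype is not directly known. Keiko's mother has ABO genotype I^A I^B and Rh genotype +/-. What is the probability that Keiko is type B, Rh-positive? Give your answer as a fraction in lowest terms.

7/32

Keiko's father's ABO genotype from I^A i × I^A I^B: 1/4 I^A I^A, 1/4 I^A I^B, 1/4 I^A i, 1/4 I^B i.
Crossing each possibility with the mother I^A I^B and summing P(type B): 1/4·0 + 1/4·1/4 + 1/4·1/4 + 1/4·1/2 = 1/4.
Similarly for Rh via the father's Rh distribution: P(Rh+) = 7/8.
Independent loci: 1/4 × 7/8 = 7/32.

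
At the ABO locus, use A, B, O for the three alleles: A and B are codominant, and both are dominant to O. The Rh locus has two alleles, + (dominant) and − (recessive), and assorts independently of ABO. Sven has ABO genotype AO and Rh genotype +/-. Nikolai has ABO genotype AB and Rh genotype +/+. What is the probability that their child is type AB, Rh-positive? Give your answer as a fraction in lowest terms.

ABO cross AO × AB → offspring phenotypes: 1/2 A, 1/4 B, 1/4 AB.
Rh cross +/- × +/+ → 1 Rh+.
Independent loci: P(type AB, Rh-positive) = 1/4 × 1 = 1/4.

1/4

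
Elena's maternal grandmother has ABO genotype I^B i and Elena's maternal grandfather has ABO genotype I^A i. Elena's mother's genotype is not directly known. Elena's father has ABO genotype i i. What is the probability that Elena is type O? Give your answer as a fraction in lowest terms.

1/2

Elena's mother's ABO genotype from I^B i × I^A i: 1/4 I^A I^B, 1/4 I^A i, 1/4 I^B i, 1/4 i i.
Crossing each possibility with the father i i and summing P(type O): 1/4·0 + 1/4·1/2 + 1/4·1/2 + 1/4·1 = 1/2.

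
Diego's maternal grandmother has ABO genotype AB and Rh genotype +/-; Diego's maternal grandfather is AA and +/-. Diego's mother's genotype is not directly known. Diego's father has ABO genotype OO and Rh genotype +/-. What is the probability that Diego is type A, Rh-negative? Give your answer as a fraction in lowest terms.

Diego's mother's ABO genotype from AB × AA: 1/2 AA, 1/2 AB.
Crossing each possibility with the father OO and summing P(type A): 1/2·1 + 1/2·1/2 = 3/4.
Similarly for Rh via the mother's Rh distribution: P(Rh-) = 1/4.
Independent loci: 3/4 × 1/4 = 3/16.

3/16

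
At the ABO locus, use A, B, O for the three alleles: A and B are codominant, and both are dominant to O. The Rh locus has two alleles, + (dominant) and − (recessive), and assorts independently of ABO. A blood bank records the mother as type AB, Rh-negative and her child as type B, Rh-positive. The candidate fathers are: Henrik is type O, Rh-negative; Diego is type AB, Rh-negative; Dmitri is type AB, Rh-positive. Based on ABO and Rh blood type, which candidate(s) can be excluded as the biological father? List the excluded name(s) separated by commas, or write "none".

Henrik, Diego

A candidate is excluded only if no genotype consistent with his phenotype could produce a type B, Rh-positive child with a type AB, Rh-negative mother.
Henrik (type O, Rh-): no genotype consistent with that phenotype can produce a type-B Rh+ child with a type-AB mother.
Diego (type AB, Rh-): no genotype consistent with that phenotype can produce a type-B Rh+ child with a type-AB mother.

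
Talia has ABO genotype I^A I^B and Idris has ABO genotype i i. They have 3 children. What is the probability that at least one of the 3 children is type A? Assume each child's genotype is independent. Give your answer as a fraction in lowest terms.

ABO cross I^A I^B × i i → 1/2 A, 1/2 B.
So P(type A) = 1/2 per child.
P(none) = (1/2)^3 = 1/8; P(at least one) = 1 − 1/8 = 7/8.

7/8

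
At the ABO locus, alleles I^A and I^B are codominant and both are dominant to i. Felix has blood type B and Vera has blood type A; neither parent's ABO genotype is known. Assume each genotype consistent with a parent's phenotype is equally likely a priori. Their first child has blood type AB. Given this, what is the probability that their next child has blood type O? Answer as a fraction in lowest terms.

Possible genotypes: Felix ∈ {I^B I^B, I^B i}; Vera ∈ {I^A I^A, I^A i}.
Weight each parental genotype pair by prior × P(type-AB child):
  I^B I^B × I^A I^A: posterior weight 4/9; P(next child type O) = 0.
  I^B I^B × I^A i: posterior weight 2/9; P(next child type O) = 0.
  I^B i × I^A I^A: posterior weight 2/9; P(next child type O) = 0.
  I^B i × I^A i: posterior weight 1/9; P(next child type O) = 1/4.
Weighted sum = 1/36.

1/36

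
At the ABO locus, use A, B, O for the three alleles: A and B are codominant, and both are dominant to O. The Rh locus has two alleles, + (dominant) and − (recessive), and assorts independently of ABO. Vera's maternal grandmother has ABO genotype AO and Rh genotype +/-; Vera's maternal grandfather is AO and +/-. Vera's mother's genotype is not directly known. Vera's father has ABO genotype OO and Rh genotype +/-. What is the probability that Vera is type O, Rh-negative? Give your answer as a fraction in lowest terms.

1/8

Vera's mother's ABO genotype from AO × AO: 1/4 AA, 1/2 AO, 1/4 OO.
Crossing each possibility with the father OO and summing P(type O): 1/4·0 + 1/2·1/2 + 1/4·1 = 1/2.
Similarly for Rh via the mother's Rh distribution: P(Rh-) = 1/4.
Independent loci: 1/2 × 1/4 = 1/8.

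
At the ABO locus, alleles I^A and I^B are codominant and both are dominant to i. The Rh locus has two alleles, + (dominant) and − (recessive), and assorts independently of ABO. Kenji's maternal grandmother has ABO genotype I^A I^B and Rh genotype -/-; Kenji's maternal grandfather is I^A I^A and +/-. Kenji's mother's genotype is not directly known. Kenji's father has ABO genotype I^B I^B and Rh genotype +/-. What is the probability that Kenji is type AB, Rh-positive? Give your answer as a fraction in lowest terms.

15/32

Kenji's mother's ABO genotype from I^A I^B × I^A I^A: 1/2 I^A I^A, 1/2 I^A I^B.
Crossing each possibility with the father I^B I^B and summing P(type AB): 1/2·1 + 1/2·1/2 = 3/4.
Similarly for Rh via the mother's Rh distribution: P(Rh+) = 5/8.
Independent loci: 3/4 × 5/8 = 15/32.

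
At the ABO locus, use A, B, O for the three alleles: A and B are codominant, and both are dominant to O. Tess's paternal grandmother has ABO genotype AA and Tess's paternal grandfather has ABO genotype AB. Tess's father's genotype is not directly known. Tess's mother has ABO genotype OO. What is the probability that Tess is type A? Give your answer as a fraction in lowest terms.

3/4

Tess's father's ABO genotype from AA × AB: 1/2 AA, 1/2 AB.
Crossing each possibility with the mother OO and summing P(type A): 1/2·1 + 1/2·1/2 = 3/4.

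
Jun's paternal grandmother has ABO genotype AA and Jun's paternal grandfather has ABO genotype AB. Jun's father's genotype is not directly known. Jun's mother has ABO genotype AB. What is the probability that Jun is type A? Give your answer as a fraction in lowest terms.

3/8

Jun's father's ABO genotype from AA × AB: 1/2 AA, 1/2 AB.
Crossing each possibility with the mother AB and summing P(type A): 1/2·1/2 + 1/2·1/4 = 3/8.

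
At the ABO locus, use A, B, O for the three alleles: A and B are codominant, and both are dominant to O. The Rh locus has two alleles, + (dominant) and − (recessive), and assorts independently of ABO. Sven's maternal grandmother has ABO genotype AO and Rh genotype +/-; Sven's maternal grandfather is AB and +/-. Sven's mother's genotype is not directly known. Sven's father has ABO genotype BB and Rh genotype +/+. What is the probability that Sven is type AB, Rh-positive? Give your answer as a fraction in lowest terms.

1/2

Sven's mother's ABO genotype from AO × AB: 1/4 AA, 1/4 AB, 1/4 AO, 1/4 BO.
Crossing each possibility with the father BB and summing P(type AB): 1/4·1 + 1/4·1/2 + 1/4·1/2 + 1/4·0 = 1/2.
Similarly for Rh via the mother's Rh distribution: P(Rh+) = 1.
Independent loci: 1/2 × 1 = 1/2.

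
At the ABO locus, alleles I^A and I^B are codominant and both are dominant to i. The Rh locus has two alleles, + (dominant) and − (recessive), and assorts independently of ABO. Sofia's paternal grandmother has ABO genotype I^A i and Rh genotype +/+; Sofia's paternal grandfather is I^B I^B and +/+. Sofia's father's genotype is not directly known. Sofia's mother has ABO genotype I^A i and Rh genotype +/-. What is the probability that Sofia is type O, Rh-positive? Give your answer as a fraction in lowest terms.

Sofia's father's ABO genotype from I^A i × I^B I^B: 1/2 I^A I^B, 1/2 I^B i.
Crossing each possibility with the mother I^A i and summing P(type O): 1/2·0 + 1/2·1/4 = 1/8.
Similarly for Rh via the father's Rh distribution: P(Rh+) = 1.
Independent loci: 1/8 × 1 = 1/8.

1/8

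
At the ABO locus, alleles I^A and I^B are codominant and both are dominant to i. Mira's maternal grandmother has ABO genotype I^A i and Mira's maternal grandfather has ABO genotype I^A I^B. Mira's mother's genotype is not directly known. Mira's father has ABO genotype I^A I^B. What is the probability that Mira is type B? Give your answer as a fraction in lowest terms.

1/4

Mira's mother's ABO genotype from I^A i × I^A I^B: 1/4 I^A I^A, 1/4 I^A I^B, 1/4 I^A i, 1/4 I^B i.
Crossing each possibility with the father I^A I^B and summing P(type B): 1/4·0 + 1/4·1/4 + 1/4·1/4 + 1/4·1/2 = 1/4.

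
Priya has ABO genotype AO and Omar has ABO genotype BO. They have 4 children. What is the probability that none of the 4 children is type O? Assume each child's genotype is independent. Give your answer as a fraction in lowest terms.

ABO cross AO × BO → 1/4 O, 1/4 A, 1/4 B, 1/4 AB.
So P(type O) = 1/4 per child.
P(not type O) = 3/4 for one child; (3/4)^4 = 81/256.

81/256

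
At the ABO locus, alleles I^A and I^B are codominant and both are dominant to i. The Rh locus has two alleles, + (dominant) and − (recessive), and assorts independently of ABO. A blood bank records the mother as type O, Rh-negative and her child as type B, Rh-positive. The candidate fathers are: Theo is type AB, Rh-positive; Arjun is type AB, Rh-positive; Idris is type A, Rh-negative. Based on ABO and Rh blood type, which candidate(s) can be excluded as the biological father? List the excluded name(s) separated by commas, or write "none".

Idris

A candidate is excluded only if no genotype consistent with his phenotype could produce a type B, Rh-positive child with a type O, Rh-negative mother.
Idris (type A, Rh-): no genotype consistent with that phenotype can produce a type-B Rh+ child with a type-O mother.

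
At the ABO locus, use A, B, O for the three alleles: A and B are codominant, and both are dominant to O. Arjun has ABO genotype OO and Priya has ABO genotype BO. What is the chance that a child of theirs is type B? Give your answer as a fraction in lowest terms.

ABO cross OO × BO → offspring phenotypes: 1/2 O, 1/2 B.
So P(type B) = 1/2.

1/2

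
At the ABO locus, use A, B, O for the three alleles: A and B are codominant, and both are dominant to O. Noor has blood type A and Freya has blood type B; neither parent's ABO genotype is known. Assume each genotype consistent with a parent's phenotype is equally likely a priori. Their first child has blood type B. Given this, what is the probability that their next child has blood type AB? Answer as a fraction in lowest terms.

5/12

Possible genotypes: Noor ∈ {AA, AO}; Freya ∈ {BB, BO}.
Weight each parental genotype pair by prior × P(type-B child):
  AO × BB: posterior weight 2/3; P(next child type AB) = 1/2.
  AO × BO: posterior weight 1/3; P(next child type AB) = 1/4.
Weighted sum = 5/12.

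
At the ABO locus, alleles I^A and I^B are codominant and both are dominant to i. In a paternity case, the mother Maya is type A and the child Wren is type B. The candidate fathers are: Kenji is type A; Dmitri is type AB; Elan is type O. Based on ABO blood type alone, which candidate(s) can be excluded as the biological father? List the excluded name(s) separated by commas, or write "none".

A candidate is excluded only if no genotype consistent with his phenotype could produce a type B child with a type A mother.
Kenji (type A): no genotype consistent with that phenotype can produce a type-B child with a type-A mother.
Elan (type O): no genotype consistent with that phenotype can produce a type-B child with a type-A mother.

Kenji, Elan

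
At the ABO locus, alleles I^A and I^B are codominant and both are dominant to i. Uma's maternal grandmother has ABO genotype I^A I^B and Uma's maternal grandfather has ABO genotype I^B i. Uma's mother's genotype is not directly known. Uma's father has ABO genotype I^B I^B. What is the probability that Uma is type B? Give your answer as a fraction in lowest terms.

Uma's mother's ABO genotype from I^A I^B × I^B i: 1/4 I^A I^B, 1/4 I^A i, 1/4 I^B I^B, 1/4 I^B i.
Crossing each possibility with the father I^B I^B and summing P(type B): 1/4·1/2 + 1/4·1/2 + 1/4·1 + 1/4·1 = 3/4.

3/4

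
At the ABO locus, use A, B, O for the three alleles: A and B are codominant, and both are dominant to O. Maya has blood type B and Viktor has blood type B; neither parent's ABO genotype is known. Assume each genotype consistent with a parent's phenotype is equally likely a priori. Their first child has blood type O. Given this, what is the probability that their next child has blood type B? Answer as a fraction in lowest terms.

Possible genotypes: Maya ∈ {BB, BO}; Viktor ∈ {BB, BO}.
Weight each parental genotype pair by prior × P(type-O child):
  BO × BO: posterior weight 1; P(next child type B) = 3/4.
Weighted sum = 3/4.

3/4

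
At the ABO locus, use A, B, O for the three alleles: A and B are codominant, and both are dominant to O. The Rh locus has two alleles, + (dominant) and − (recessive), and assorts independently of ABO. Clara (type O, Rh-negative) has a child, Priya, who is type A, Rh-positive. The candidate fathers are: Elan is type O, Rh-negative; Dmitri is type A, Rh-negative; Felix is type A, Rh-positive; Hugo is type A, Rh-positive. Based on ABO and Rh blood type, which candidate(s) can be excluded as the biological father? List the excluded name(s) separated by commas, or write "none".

Elan, Dmitri

A candidate is excluded only if no genotype consistent with his phenotype could produce a type A, Rh-positive child with a type O, Rh-negative mother.
Elan (type O, Rh-): no genotype consistent with that phenotype can produce a type-A Rh+ child with a type-O mother.
Dmitri (type A, Rh-): no genotype consistent with that phenotype can produce a type-A Rh+ child with a type-O mother.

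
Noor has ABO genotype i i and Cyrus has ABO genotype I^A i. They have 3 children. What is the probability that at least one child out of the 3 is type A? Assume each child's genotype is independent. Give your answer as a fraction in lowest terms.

ABO cross i i × I^A i → 1/2 O, 1/2 A.
So P(type A) = 1/2 per child.
P(none) = (1/2)^3 = 1/8; P(at least one) = 1 − 1/8 = 7/8.

7/8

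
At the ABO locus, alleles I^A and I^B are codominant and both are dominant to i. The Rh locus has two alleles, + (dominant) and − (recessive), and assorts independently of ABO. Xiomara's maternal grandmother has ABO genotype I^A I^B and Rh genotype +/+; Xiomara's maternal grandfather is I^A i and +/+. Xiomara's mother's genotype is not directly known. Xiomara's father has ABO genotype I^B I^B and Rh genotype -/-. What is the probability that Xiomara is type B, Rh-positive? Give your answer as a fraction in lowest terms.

Xiomara's mother's ABO genotype from I^A I^B × I^A i: 1/4 I^A I^A, 1/4 I^A I^B, 1/4 I^A i, 1/4 I^B i.
Crossing each possibility with the father I^B I^B and summing P(type B): 1/4·0 + 1/4·1/2 + 1/4·1/2 + 1/4·1 = 1/2.
Similarly for Rh via the mother's Rh distribution: P(Rh+) = 1.
Independent loci: 1/2 × 1 = 1/2.

1/2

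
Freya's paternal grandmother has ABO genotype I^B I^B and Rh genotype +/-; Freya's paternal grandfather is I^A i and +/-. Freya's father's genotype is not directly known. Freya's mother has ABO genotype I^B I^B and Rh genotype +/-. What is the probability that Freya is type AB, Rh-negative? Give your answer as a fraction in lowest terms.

1/16

Freya's father's ABO genotype from I^B I^B × I^A i: 1/2 I^A I^B, 1/2 I^B i.
Crossing each possibility with the mother I^B I^B and summing P(type AB): 1/2·1/2 + 1/2·0 = 1/4.
Similarly for Rh via the father's Rh distribution: P(Rh-) = 1/4.
Independent loci: 1/4 × 1/4 = 1/16.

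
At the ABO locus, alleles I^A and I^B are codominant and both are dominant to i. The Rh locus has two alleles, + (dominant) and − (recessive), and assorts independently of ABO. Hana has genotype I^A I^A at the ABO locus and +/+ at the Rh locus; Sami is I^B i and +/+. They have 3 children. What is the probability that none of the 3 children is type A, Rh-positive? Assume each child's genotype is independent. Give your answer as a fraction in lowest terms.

1/8

ABO cross I^A I^A × I^B i → 1/2 A, 1/2 AB.
Rh cross +/+ × +/+ → 1 Rh+; so P(type A, Rh-positive) = 1/2 × 1 = 1/2 per child.
P(not type A, Rh-positive) = 1/2 for one child; (1/2)^3 = 1/8.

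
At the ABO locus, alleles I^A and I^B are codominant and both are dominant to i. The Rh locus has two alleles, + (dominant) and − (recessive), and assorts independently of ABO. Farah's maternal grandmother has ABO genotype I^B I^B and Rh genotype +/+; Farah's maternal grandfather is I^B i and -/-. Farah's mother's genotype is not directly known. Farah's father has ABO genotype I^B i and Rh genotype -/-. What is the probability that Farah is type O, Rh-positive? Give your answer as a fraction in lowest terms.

Farah's mother's ABO genotype from I^B I^B × I^B i: 1/2 I^B I^B, 1/2 I^B i.
Crossing each possibility with the father I^B i and summing P(type O): 1/2·0 + 1/2·1/4 = 1/8.
Similarly for Rh via the mother's Rh distribution: P(Rh+) = 1/2.
Independent loci: 1/8 × 1/2 = 1/16.

1/16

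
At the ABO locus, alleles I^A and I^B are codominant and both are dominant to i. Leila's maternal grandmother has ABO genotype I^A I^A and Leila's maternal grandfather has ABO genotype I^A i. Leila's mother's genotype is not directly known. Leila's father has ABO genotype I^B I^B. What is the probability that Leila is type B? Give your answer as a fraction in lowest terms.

1/4

Leila's mother's ABO genotype from I^A I^A × I^A i: 1/2 I^A I^A, 1/2 I^A i.
Crossing each possibility with the father I^B I^B and summing P(type B): 1/2·0 + 1/2·1/2 = 1/4.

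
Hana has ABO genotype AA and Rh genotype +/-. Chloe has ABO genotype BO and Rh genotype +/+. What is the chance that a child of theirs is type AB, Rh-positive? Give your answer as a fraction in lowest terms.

1/2

ABO cross AA × BO → offspring phenotypes: 1/2 A, 1/2 AB.
Rh cross +/- × +/+ → 1 Rh+.
Independent loci: P(type AB, Rh-positive) = 1/2 × 1 = 1/2.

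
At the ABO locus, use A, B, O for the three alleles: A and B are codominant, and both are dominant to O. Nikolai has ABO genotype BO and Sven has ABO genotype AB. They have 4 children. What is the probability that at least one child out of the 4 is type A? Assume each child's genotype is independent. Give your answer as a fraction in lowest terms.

ABO cross BO × AB → 1/4 A, 1/2 B, 1/4 AB.
So P(type A) = 1/4 per child.
P(none) = (3/4)^4 = 81/256; P(at least one) = 1 − 81/256 = 175/256.

175/256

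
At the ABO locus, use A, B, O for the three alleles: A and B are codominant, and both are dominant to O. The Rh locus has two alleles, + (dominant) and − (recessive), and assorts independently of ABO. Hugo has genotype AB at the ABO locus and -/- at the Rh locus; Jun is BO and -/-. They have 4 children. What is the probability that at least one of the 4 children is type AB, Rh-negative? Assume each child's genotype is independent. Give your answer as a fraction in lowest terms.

175/256

ABO cross AB × BO → 1/4 A, 1/2 B, 1/4 AB.
Rh cross -/- × -/- → 1 Rh-; so P(type AB, Rh-negative) = 1/4 × 1 = 1/4 per child.
P(none) = (3/4)^4 = 81/256; P(at least one) = 1 − 81/256 = 175/256.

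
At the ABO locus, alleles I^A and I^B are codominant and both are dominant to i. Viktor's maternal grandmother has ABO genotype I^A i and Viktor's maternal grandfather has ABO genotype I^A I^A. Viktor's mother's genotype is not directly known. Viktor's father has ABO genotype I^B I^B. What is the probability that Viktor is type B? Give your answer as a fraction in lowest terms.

Viktor's mother's ABO genotype from I^A i × I^A I^A: 1/2 I^A I^A, 1/2 I^A i.
Crossing each possibility with the father I^B I^B and summing P(type B): 1/2·0 + 1/2·1/2 = 1/4.

1/4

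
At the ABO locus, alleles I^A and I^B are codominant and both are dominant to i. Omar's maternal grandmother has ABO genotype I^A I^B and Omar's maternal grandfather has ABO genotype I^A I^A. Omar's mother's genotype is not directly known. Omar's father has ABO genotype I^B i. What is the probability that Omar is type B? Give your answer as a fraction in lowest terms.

1/4

Omar's mother's ABO genotype from I^A I^B × I^A I^A: 1/2 I^A I^A, 1/2 I^A I^B.
Crossing each possibility with the father I^B i and summing P(type B): 1/2·0 + 1/2·1/2 = 1/4.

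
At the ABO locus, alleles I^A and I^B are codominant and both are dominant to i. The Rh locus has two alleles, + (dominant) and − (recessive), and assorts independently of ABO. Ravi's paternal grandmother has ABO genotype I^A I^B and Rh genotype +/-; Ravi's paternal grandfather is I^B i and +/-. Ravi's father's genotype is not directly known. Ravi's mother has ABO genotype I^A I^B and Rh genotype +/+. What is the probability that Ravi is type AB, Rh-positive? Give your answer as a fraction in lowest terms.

Ravi's father's ABO genotype from I^A I^B × I^B i: 1/4 I^A I^B, 1/4 I^A i, 1/4 I^B I^B, 1/4 I^B i.
Crossing each possibility with the mother I^A I^B and summing P(type AB): 1/4·1/2 + 1/4·1/4 + 1/4·1/2 + 1/4·1/4 = 3/8.
Similarly for Rh via the father's Rh distribution: P(Rh+) = 1.
Independent loci: 3/8 × 1 = 3/8.

3/8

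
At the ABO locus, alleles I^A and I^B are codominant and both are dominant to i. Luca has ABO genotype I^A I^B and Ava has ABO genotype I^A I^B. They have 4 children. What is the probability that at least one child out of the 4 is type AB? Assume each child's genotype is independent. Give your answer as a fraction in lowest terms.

15/16

ABO cross I^A I^B × I^A I^B → 1/4 A, 1/4 B, 1/2 AB.
So P(type AB) = 1/2 per child.
P(none) = (1/2)^4 = 1/16; P(at least one) = 1 − 1/16 = 15/16.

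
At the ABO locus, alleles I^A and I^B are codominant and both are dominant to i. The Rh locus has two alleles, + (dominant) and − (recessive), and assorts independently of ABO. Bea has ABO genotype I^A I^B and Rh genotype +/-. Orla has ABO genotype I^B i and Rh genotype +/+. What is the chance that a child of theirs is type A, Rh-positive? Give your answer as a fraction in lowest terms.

ABO cross I^A I^B × I^B i → offspring phenotypes: 1/4 A, 1/2 B, 1/4 AB.
Rh cross +/- × +/+ → 1 Rh+.
Independent loci: P(type A, Rh-positive) = 1/4 × 1 = 1/4.

1/4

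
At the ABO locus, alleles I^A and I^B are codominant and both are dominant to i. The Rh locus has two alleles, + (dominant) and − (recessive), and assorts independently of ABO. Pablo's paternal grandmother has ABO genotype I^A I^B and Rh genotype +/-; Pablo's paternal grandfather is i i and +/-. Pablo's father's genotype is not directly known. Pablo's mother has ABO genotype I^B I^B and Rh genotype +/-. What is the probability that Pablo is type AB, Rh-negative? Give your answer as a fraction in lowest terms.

1/16

Pablo's father's ABO genotype from I^A I^B × i i: 1/2 I^A i, 1/2 I^B i.
Crossing each possibility with the mother I^B I^B and summing P(type AB): 1/2·1/2 + 1/2·0 = 1/4.
Similarly for Rh via the father's Rh distribution: P(Rh-) = 1/4.
Independent loci: 1/4 × 1/4 = 1/16.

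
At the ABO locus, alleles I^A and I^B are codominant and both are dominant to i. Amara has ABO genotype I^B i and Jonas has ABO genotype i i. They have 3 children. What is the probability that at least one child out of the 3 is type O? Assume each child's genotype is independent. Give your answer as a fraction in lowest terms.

ABO cross I^B i × i i → 1/2 O, 1/2 B.
So P(type O) = 1/2 per child.
P(none) = (1/2)^3 = 1/8; P(at least one) = 1 − 1/8 = 7/8.

7/8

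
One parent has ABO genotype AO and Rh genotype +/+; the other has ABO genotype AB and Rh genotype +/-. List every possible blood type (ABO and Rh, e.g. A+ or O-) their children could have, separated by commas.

A+, B+, AB+

Gametes from AO × AB give offspring ABO genotypes AA, AB, AO, BO, i.e. phenotypes A, B, AB.
Rh cross +/+ × +/- → phenotypes Rh+.
Combining independently: A+, B+, AB+.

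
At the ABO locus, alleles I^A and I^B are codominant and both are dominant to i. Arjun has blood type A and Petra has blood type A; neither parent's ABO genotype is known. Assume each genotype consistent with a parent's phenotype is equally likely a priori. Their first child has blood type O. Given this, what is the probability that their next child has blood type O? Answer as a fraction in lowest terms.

Possible genotypes: Arjun ∈ {I^A I^A, I^A i}; Petra ∈ {I^A I^A, I^A i}.
Weight each parental genotype pair by prior × P(type-O child):
  I^A i × I^A i: posterior weight 1; P(next child type O) = 1/4.
Weighted sum = 1/4.

1/4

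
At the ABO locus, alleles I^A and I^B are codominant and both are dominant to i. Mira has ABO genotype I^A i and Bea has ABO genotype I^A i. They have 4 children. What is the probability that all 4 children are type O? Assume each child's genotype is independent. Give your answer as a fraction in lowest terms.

ABO cross I^A i × I^A i → 1/4 O, 3/4 A.
So P(type O) = 1/4 per child.
All 4 independent: (1/4)^4 = 1/256.

1/256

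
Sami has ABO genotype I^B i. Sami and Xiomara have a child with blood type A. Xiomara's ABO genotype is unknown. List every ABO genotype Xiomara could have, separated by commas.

I^A I^A, I^A I^B, I^A i

For each candidate genotype of Xiomara, check whether crossing it with I^B i can produce every observed child phenotype.
  I^A I^A → possible child types {A, AB} ✓
  I^A I^B → possible child types {A, B, AB} ✓
  I^A i → possible child types {O, A, B, AB} ✓
  I^B I^B → possible child types {B} ✗
  I^B i → possible child types {O, B} ✗
  i i → possible child types {O, B} ✗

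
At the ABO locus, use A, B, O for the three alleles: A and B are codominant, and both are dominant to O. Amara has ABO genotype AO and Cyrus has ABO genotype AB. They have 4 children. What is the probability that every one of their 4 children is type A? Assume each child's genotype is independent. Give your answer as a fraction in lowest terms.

1/16

ABO cross AO × AB → 1/2 A, 1/4 B, 1/4 AB.
So P(type A) = 1/2 per child.
All 4 independent: (1/2)^4 = 1/16.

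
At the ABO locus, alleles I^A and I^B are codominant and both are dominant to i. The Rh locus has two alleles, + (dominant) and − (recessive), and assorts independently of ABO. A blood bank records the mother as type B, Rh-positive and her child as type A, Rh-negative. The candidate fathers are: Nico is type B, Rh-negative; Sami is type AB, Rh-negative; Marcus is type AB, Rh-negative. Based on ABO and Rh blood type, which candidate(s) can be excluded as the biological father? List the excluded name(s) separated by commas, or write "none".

A candidate is excluded only if no genotype consistent with his phenotype could produce a type A, Rh-negative child with a type B, Rh-positive mother.
Nico (type B, Rh-): no genotype consistent with that phenotype can produce a type-A Rh- child with a type-B mother.

Nico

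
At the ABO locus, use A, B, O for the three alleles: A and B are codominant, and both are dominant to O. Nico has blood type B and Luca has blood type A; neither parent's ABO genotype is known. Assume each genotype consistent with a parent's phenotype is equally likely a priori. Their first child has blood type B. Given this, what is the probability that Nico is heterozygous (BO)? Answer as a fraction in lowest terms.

Possible genotypes: Nico ∈ {BB, BO}; Luca ∈ {AA, AO}.
Weight each parental genotype pair by prior × P(type-B child):
  BB × AO: posterior weight 2/3.
  BO × AO: posterior weight 1/3.
Sum the posterior weight over pairs where Nico is BO: 1/3.

1/3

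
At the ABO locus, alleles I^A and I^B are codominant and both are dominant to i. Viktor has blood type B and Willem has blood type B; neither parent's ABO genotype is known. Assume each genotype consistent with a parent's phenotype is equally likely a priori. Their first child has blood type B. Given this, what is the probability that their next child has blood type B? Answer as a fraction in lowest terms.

19/20

Possible genotypes: Viktor ∈ {I^B I^B, I^B i}; Willem ∈ {I^B I^B, I^B i}.
Weight each parental genotype pair by prior × P(type-B child):
  I^B I^B × I^B I^B: posterior weight 4/15; P(next child type B) = 1.
  I^B I^B × I^B i: posterior weight 4/15; P(next child type B) = 1.
  I^B i × I^B I^B: posterior weight 4/15; P(next child type B) = 1.
  I^B i × I^B i: posterior weight 1/5; P(next child type B) = 3/4.
Weighted sum = 19/20.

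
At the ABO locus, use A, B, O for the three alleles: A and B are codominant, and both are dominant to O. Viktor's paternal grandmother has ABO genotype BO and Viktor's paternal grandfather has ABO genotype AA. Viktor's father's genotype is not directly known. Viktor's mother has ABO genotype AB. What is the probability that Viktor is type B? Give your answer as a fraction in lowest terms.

1/4

Viktor's father's ABO genotype from BO × AA: 1/2 AB, 1/2 AO.
Crossing each possibility with the mother AB and summing P(type B): 1/2·1/4 + 1/2·1/4 = 1/4.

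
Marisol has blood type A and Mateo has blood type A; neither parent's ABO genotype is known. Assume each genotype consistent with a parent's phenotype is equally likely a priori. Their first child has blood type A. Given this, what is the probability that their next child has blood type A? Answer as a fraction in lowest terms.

19/20

Possible genotypes: Marisol ∈ {I^A I^A, I^A i}; Mateo ∈ {I^A I^A, I^A i}.
Weight each parental genotype pair by prior × P(type-A child):
  I^A I^A × I^A I^A: posterior weight 4/15; P(next child type A) = 1.
  I^A I^A × I^A i: posterior weight 4/15; P(next child type A) = 1.
  I^A i × I^A I^A: posterior weight 4/15; P(next child type A) = 1.
  I^A i × I^A i: posterior weight 1/5; P(next child type A) = 3/4.
Weighted sum = 19/20.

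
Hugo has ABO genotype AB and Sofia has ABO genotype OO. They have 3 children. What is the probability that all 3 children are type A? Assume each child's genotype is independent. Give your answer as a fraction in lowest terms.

ABO cross AB × OO → 1/2 A, 1/2 B.
So P(type A) = 1/2 per child.
All 3 independent: (1/2)^3 = 1/8.

1/8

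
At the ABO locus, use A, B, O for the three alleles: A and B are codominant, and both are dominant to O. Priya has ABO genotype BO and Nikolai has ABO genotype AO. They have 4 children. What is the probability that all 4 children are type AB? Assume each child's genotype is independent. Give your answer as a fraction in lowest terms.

ABO cross BO × AO → 1/4 O, 1/4 A, 1/4 B, 1/4 AB.
So P(type AB) = 1/4 per child.
All 4 independent: (1/4)^4 = 1/256.

1/256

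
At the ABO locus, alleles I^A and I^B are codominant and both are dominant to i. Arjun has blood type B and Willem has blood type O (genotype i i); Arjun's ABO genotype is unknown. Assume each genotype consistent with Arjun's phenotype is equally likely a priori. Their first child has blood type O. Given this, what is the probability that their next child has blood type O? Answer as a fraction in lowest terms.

1/2

Possible genotypes: Arjun ∈ {I^B I^B, I^B i}; Willem ∈ {i i}.
Weight each parental genotype pair by prior × P(type-O child):
  I^B i × i i: posterior weight 1; P(next child type O) = 1/2.
Weighted sum = 1/2.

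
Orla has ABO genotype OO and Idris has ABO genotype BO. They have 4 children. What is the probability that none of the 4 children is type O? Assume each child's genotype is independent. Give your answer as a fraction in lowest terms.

ABO cross OO × BO → 1/2 O, 1/2 B.
So P(type O) = 1/2 per child.
P(not type O) = 1/2 for one child; (1/2)^4 = 1/16.

1/16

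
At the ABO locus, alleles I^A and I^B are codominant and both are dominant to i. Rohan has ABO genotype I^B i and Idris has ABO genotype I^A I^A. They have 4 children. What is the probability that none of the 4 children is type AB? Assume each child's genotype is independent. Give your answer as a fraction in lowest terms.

1/16

ABO cross I^B i × I^A I^A → 1/2 A, 1/2 AB.
So P(type AB) = 1/2 per child.
P(not type AB) = 1/2 for one child; (1/2)^4 = 1/16.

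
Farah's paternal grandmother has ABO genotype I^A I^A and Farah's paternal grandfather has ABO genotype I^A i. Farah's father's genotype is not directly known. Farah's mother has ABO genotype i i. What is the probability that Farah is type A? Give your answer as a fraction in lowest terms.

3/4

Farah's father's ABO genotype from I^A I^A × I^A i: 1/2 I^A I^A, 1/2 I^A i.
Crossing each possibility with the mother i i and summing P(type A): 1/2·1 + 1/2·1/2 = 3/4.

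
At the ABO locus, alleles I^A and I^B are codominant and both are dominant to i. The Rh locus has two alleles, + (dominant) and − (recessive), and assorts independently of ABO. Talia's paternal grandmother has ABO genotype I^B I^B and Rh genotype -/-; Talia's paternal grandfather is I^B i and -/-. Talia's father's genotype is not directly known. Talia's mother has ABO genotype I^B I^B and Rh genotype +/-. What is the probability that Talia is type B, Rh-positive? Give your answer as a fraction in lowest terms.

1/2

Talia's father's ABO genotype from I^B I^B × I^B i: 1/2 I^B I^B, 1/2 I^B i.
Crossing each possibility with the mother I^B I^B and summing P(type B): 1/2·1 + 1/2·1 = 1.
Similarly for Rh via the father's Rh distribution: P(Rh+) = 1/2.
Independent loci: 1 × 1/2 = 1/2.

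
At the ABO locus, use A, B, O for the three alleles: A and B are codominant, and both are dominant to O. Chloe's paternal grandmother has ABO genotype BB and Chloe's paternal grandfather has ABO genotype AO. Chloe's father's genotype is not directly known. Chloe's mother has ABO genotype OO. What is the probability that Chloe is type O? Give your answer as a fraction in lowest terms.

Chloe's father's ABO genotype from BB × AO: 1/2 AB, 1/2 BO.
Crossing each possibility with the mother OO and summing P(type O): 1/2·0 + 1/2·1/2 = 1/4.

1/4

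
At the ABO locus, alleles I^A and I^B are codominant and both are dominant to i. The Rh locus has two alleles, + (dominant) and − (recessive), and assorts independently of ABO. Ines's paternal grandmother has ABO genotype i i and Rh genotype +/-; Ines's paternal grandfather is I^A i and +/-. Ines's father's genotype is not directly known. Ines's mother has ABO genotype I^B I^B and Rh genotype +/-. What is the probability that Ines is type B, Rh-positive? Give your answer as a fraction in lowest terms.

Ines's father's ABO genotype from i i × I^A i: 1/2 I^A i, 1/2 i i.
Crossing each possibility with the mother I^B I^B and summing P(type B): 1/2·1/2 + 1/2·1 = 3/4.
Similarly for Rh via the father's Rh distribution: P(Rh+) = 3/4.
Independent loci: 3/4 × 3/4 = 9/16.

9/16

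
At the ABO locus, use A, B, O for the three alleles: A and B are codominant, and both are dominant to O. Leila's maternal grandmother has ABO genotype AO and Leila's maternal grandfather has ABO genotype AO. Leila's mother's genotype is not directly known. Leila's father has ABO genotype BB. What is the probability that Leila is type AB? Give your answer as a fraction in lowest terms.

Leila's mother's ABO genotype from AO × AO: 1/4 AA, 1/2 AO, 1/4 OO.
Crossing each possibility with the father BB and summing P(type AB): 1/4·1 + 1/2·1/2 + 1/4·0 = 1/2.

1/2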